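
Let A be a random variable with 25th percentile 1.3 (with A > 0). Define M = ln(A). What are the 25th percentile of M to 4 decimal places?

ln(A) is increasing, so P_{25}(M) = g(P_{25}(A)) ≈ 0.2624.

25th percentile of M = 0.2624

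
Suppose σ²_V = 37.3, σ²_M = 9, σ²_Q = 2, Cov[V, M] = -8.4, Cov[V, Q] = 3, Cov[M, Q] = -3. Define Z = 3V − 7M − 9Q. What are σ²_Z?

σ²_Z = a²·σ²_V + b²·σ²_M + c²·σ²_Q + 2ab·Cov[V, M] + 2ac·Cov[V, Q] + 2bc·Cov[M, Q], with a = 3, b = -7, c = -9.
= 335.7 + 441 + 162 + 352.8 + (-162) + (-378)
= 751.5.

σ²_Z = 751.5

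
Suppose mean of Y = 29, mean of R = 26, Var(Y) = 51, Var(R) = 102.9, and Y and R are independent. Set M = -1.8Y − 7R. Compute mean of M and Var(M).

mean of M = (-1.8)·mean of Y + (-7)·mean of R = (-1.8)·29 + (-7)·26 = -234.2.
Var(M) = a²·Var(Y) + b²·Var(R) + 2ab·covariance of Y and R with a = -1.8, b = -7.
Independence gives covariance of Y and R = 0.
= (-1.8)²·51 + (-7)²·102.9 + 2·(-1.8)·(-7)·0
= 165.24 + 5042.1 + 0 = 5207.34.

mean of M = -234.2, Var(M) = 5207.34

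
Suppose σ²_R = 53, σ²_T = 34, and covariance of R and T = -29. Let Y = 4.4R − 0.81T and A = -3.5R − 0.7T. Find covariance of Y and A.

covariance of Y and A = -789.817

By bilinearity, covariance of Y and A = ac·σ²_R + bd·σ²_T + (ad+bc)·covariance of R and T, with a=4.4, b=-0.81, c=-3.5, d=-0.7.
ac·σ²_R = 4.4·(-3.5)·53 = -816.2
bd·σ²_T = (-0.81)·(-0.7)·34 = 19.278
(ad+bc)·covariance of R and T = (-0.245)·(-29) = 7.105
covariance of Y and A = -816.2 + 19.278 + 7.105 = -789.817.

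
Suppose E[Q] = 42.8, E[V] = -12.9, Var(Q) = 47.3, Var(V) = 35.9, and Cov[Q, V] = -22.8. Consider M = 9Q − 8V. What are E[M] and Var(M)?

E[M] = 9·E[Q] + (-8)·E[V] = 9·42.8 + (-8)·(-12.9) = 488.4.
Var(M) = a²·Var(Q) + b²·Var(V) + 2ab·Cov[Q, V] with a = 9, b = -8.
= 9²·47.3 + (-8)²·35.9 + 2·9·(-8)·(-22.8)
= 3831.3 + 2297.6 + 3283.2 = 9412.1.

E[M] = 488.4, Var(M) = 9412.1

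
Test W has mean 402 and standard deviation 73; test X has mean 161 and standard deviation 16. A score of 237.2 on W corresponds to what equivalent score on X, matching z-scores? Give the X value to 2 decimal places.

X = 124.88

z = (237.2 − 402)/73 ≈ -2.2575.
X = 161 + z·16 = 161 + (237.2 − 402)·16/73 ≈ 124.88.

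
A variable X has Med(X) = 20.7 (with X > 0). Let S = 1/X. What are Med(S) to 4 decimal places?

1/X is monotone on this domain, so Med(S) = 1/(20.7) ≈ 0.0483.

Med(S) = 0.0483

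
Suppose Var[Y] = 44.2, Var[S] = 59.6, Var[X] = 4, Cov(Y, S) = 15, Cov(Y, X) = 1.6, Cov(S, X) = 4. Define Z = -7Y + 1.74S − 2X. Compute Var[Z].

Var[Z] = a²·Var[Y] + b²·Var[S] + c²·Var[X] + 2ab·Cov(Y, S) + 2ac·Cov(Y, X) + 2bc·Cov(S, X), with a = -7, b = 1.74, c = -2.
= 2165.8 + 180.44496 + 16 + (-365.4) + 44.8 + (-27.84)
= 2013.80496.

Var[Z] = 2013.80496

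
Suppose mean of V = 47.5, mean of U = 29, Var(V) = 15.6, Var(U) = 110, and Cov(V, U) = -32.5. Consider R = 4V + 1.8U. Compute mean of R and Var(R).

mean of R = 4·mean of V + 1.8·mean of U = 4·47.5 + 1.8·29 = 242.2.
Var(R) = a²·Var(V) + b²·Var(U) + 2ab·Cov(V, U) with a = 4, b = 1.8.
= 4²·15.6 + 1.8²·110 + 2·4·1.8·(-32.5)
= 249.6 + 356.4 + (-468) = 138.

mean of R = 242.2, Var(R) = 138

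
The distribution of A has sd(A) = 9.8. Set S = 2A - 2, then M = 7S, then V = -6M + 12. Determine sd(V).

sd(S) = |2|·9.8 = 19.6.
sd(M) = |7|·19.6 = 137.2.
sd(V) = |-6|·137.2 = 823.2.

sd(V) = 823.2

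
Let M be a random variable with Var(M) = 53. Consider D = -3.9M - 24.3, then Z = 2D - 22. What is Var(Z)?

Var(D) = (-3.9)²·53 = 806.13.
Var(Z) = 2²·806.13 = 3224.52.

Var(Z) = 3224.52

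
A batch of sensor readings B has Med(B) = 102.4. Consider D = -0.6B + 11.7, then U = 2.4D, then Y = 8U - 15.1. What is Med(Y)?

Med(Y) = -970.108

Med(D) = (-0.6)·102.4 + 11.7 = -49.74.
Med(U) = 2.4·(-49.74) = -119.376.
Med(Y) = 8·(-119.376) + (-15.1) = -970.108.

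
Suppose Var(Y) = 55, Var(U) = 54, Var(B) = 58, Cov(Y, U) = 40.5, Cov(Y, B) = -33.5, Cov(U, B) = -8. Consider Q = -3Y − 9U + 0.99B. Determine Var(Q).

Var(Q) = a²·Var(Y) + b²·Var(U) + c²·Var(B) + 2ab·Cov(Y, U) + 2ac·Cov(Y, B) + 2bc·Cov(U, B), with a = -3, b = -9, c = 0.99.
= 495 + 4374 + 56.8458 + 2187 + 198.99 + 142.56
= 7454.3958.

Var(Q) = 7454.3958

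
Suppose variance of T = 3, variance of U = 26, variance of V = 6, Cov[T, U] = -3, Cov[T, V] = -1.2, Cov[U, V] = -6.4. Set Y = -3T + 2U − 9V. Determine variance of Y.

variance of Y = a²·variance of T + b²·variance of U + c²·variance of V + 2ab·Cov[T, U] + 2ac·Cov[T, V] + 2bc·Cov[U, V], with a = -3, b = 2, c = -9.
= 27 + 104 + 486 + 36 + (-64.8) + 230.4
= 818.6.

variance of Y = 818.6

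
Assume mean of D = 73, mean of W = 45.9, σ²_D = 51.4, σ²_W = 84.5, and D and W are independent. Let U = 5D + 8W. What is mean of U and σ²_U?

mean of U = 732.2, σ²_U = 6693

mean of U = 5·mean of D + 8·mean of W = 5·73 + 8·45.9 = 732.2.
σ²_U = a²·σ²_D + b²·σ²_W + 2ab·covariance of D and W with a = 5, b = 8.
Independence gives covariance of D and W = 0.
= 5²·51.4 + 8²·84.5 + 2·5·8·0
= 1285 + 5408 + 0 = 6693.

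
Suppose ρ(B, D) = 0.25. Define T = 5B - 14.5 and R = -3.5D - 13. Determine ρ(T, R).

ρ(T, R) = -0.25

Linear rescalings preserve |correlation|; the slopes 5 and -3.5 have opposite signs, so the correlation flips sign: ρ(T, R) = −ρ(B, D) = -0.25.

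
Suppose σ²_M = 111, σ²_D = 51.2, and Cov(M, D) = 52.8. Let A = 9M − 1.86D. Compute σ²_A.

σ²_A = a²·σ²_M + b²·σ²_D + 2ab·Cov(M, D) with a = 9, b = -1.86.
= 9²·111 + (-1.86)²·51.2 + 2·9·(-1.86)·52.8
= 8991 + 177.13152 + (-1767.744) = 7400.38752.

σ²_A = 7400.38752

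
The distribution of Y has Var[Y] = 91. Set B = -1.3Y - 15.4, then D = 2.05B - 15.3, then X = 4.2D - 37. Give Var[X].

Var[B] = (-1.3)²·91 = 153.79.
Var[D] = 2.05²·153.79 = 646.302475.
Var[X] = 4.2²·646.302475 = 11400.775659.

Var[X] = 11400.775659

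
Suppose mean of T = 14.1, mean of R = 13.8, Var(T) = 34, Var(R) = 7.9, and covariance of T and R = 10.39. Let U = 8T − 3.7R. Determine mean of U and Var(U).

mean of U = 61.74, Var(U) = 1669.063

mean of U = 8·mean of T + (-3.7)·mean of R = 8·14.1 + (-3.7)·13.8 = 61.74.
Var(U) = a²·Var(T) + b²·Var(R) + 2ab·covariance of T and R with a = 8, b = -3.7.
= 8²·34 + (-3.7)²·7.9 + 2·8·(-3.7)·10.39
= 2176 + 108.151 + (-615.088) = 1669.063.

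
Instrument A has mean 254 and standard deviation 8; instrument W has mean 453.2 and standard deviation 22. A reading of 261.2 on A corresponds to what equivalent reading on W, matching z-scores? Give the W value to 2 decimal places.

W = 473.00

z = (261.2 − 254)/8 = 0.9.
W = 453.2 + z·22 = 453.2 + (261.2 − 254)·22/8 = 473.00.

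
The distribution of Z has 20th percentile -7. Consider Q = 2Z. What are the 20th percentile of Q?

Since a = 2 > 0 the transformation is increasing, so the 20th percentile of Q = a·(P_{20} of Z) + b = 2·(-7) = -14.

20th percentile of Q = -14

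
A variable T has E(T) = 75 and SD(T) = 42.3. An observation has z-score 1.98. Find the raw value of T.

T = 158.754

T = E(T) + z·SD(T) = 75 + 1.98·42.3 = 158.754.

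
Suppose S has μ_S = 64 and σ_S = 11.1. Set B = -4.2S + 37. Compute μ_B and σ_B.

μ_B = -231.8, σ_B = 46.62

B = -4.2S + 37 is linear with a = -4.2, b = 37.
μ_B = a·μ_S + b = (-4.2)·64 + 37 = -231.8.
σ_B = |a|·σ_S = |-4.2|·11.1 = 46.62.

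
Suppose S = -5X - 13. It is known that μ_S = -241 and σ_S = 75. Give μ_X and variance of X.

μ_X = 45.6, variance of X = 225

From S = -5X - 13: μ_S = a·μ_X + b, so μ_X = (μ_S − b)/a = (-241 − (-13))/(-5) = 45.6.
variance of S = 75² = 5625.
variance of S = a²·variance of X, so variance of X = 5625/(-5)² = 225.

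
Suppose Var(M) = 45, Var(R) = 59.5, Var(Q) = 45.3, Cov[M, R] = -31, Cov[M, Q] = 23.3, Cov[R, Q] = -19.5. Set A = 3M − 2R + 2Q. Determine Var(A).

Var(A) = a²·Var(M) + b²·Var(R) + c²·Var(Q) + 2ab·Cov[M, R] + 2ac·Cov[M, Q] + 2bc·Cov[R, Q], with a = 3, b = -2, c = 2.
= 405 + 238 + 181.2 + 372 + 279.6 + 156
= 1631.8.

Var(A) = 1631.8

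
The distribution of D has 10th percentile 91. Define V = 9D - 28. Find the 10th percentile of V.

10th percentile of V = 791

Since a = 9 > 0 the transformation is increasing, so the 10th percentile of V = a·(P_{10} of D) + b = 9·91 + (-28) = 791.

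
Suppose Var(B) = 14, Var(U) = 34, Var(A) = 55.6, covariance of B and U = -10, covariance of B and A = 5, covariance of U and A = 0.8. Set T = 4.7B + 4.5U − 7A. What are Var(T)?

Var(T) = a²·Var(B) + b²·Var(U) + c²·Var(A) + 2ab·covariance of B and U + 2ac·covariance of B and A + 2bc·covariance of U and A, with a = 4.7, b = 4.5, c = -7.
= 309.26 + 688.5 + 2724.4 + (-423) + (-329) + (-50.4)
= 2919.76.

Var(T) = 2919.76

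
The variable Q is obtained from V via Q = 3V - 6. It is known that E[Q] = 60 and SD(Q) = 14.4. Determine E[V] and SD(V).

From Q = 3V - 6: E[Q] = a·E[V] + b, so E[V] = (E[Q] − b)/a = (60 − (-6))/3 = 22.
SD(Q) = |a|·SD(V), so SD(V) = 14.4/|3| = 4.8.

E[V] = 22, SD(V) = 4.8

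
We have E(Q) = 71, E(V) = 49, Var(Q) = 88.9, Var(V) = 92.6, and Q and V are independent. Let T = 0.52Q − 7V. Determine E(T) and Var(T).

E(T) = 0.52·E(Q) + (-7)·E(V) = 0.52·71 + (-7)·49 = -306.08.
Var(T) = a²·Var(Q) + b²·Var(V) + 2ab·covariance of Q and V with a = 0.52, b = -7.
Independence gives covariance of Q and V = 0.
= 0.52²·88.9 + (-7)²·92.6 + 2·0.52·(-7)·0
= 24.03856 + 4537.4 + 0 = 4561.43856.

E(T) = -306.08, Var(T) = 4561.43856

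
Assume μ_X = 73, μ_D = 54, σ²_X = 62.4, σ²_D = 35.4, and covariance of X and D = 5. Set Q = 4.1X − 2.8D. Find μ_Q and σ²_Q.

μ_Q = 4.1·μ_X + (-2.8)·μ_D = 4.1·73 + (-2.8)·54 = 148.1.
σ²_Q = a²·σ²_X + b²·σ²_D + 2ab·covariance of X and D with a = 4.1, b = -2.8.
= 4.1²·62.4 + (-2.8)²·35.4 + 2·4.1·(-2.8)·5
= 1048.944 + 277.536 + (-114.8) = 1211.68.

μ_Q = 148.1, σ²_Q = 1211.68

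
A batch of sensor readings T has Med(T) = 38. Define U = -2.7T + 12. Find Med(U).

A linear map preserves order up to sign, so Med(U) = a·Med(T) + b = (-2.7)·38 + 12 = -90.6.

Med(U) = -90.6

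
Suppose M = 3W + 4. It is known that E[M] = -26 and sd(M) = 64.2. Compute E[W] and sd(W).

E[W] = -10, sd(W) = 21.4

From M = 3W + 4: E[M] = a·E[W] + b, so E[W] = (E[M] − b)/a = (-26 − 4)/3 = -10.
sd(M) = |a|·sd(W), so sd(W) = 64.2/|3| = 21.4.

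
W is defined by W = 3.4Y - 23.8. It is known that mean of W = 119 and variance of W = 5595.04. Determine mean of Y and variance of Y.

mean of Y = 42, variance of Y = 484

From W = 3.4Y - 23.8: mean of W = a·mean of Y + b, so mean of Y = (mean of W − b)/a = (119 − (-23.8))/3.4 = 42.
variance of W = a²·variance of Y, so variance of Y = 5595.04/3.4² = 484.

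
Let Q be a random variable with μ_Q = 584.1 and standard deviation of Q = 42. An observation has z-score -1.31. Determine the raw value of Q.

Q = μ_Q + z·standard deviation of Q = 584.1 + (-1.31)·42 = 529.08.

Q = 529.08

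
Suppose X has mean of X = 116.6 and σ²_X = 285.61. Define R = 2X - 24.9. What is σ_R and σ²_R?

σ_R = 33.8, σ²_R = 1142.44

R = 2X - 24.9 is linear with a = 2, b = -24.9.
σ_X = √285.61 = 16.9.
σ_R = |a|·σ_X = |2|·16.9 = 33.8.
σ²_R = a²·σ²_X = 2²·285.61 = 1142.44 (the additive constant -24.9 does not affect variance).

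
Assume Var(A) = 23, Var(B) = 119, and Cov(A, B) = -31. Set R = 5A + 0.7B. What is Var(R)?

Var(R) = 416.31

Var(R) = a²·Var(A) + b²·Var(B) + 2ab·Cov(A, B) with a = 5, b = 0.7.
= 5²·23 + 0.7²·119 + 2·5·0.7·(-31)
= 575 + 58.31 + (-217) = 416.31.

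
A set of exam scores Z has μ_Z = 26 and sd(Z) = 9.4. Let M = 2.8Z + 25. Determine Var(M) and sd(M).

M = 2.8Z + 25 is linear with a = 2.8, b = 25.
Var(Z) = 9.4² = 88.36.
Var(M) = a²·Var(Z) = 2.8²·88.36 = 692.7424 (the additive constant 25 does not affect variance).
sd(M) = |a|·sd(Z) = |2.8|·9.4 = 26.32.

Var(M) = 692.7424, sd(M) = 26.32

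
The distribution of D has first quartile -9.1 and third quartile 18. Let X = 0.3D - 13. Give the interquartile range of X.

IQR of D = Q3 − Q1 = 18 − (-9.1) = 27.1.
Under X = aD + b, IQR(X) = |a|·IQR(D) = |0.3|·27.1 = 8.13 (shifts cancel; spread scales by |a|).

IQR(X) = 8.13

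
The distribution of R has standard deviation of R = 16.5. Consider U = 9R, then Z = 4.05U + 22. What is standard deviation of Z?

standard deviation of U = |9|·16.5 = 148.5.
standard deviation of Z = |4.05|·148.5 = 601.425.

standard deviation of Z = 601.425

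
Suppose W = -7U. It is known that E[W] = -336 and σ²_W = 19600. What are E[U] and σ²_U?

E[U] = 48, σ²_U = 400

From W = -7U: E[W] = a·E[U] + b, so E[U] = (E[W] − b)/a = (-336 − 0)/(-7) = 48.
σ²_W = a²·σ²_U, so σ²_U = 19600/(-7)² = 400.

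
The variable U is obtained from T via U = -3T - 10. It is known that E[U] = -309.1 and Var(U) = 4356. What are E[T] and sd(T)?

From U = -3T - 10: E[U] = a·E[T] + b, so E[T] = (E[U] − b)/a = (-309.1 − (-10))/(-3) = 99.7.
sd(U) = √4356 = 66.
sd(U) = |a|·sd(T), so sd(T) = 66/|-3| = 22.

E[T] = 99.7, sd(T) = 22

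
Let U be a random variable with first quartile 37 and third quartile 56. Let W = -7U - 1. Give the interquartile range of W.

IQR(W) = 133

IQR of U = Q3 − Q1 = 56 − 37 = 19.
Under W = aU + b, IQR(W) = |a|·IQR(U) = |-7|·19 = 133 (shifts cancel; spread scales by |a|).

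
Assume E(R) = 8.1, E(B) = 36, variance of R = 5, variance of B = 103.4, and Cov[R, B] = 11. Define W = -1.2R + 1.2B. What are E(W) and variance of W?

E(W) = 33.48, variance of W = 124.416

E(W) = (-1.2)·E(R) + 1.2·E(B) = (-1.2)·8.1 + 1.2·36 = 33.48.
variance of W = a²·variance of R + b²·variance of B + 2ab·Cov[R, B] with a = -1.2, b = 1.2.
= (-1.2)²·5 + 1.2²·103.4 + 2·(-1.2)·1.2·11
= 7.2 + 148.896 + (-31.68) = 124.416.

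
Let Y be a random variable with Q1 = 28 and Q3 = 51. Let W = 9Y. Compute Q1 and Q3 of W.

Q1(W) = 252, Q3(W) = 459

a = 9 > 0: Q1(W) = a·Q1(Y)+b = 252, Q3(W) = a·Q3(Y)+b = 459.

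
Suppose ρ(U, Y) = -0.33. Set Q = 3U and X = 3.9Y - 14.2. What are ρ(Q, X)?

ρ(Q, X) = -0.33

Linear rescalings preserve correlation up to sign; here the slopes 3 and 3.9 have the same sign, so ρ(Q, X) = ρ(U, Y) = -0.33.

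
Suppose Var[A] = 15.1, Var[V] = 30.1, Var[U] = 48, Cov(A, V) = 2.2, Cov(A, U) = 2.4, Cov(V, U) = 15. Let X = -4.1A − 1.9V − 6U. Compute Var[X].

Var[X] = a²·Var[A] + b²·Var[V] + c²·Var[U] + 2ab·Cov(A, V) + 2ac·Cov(A, U) + 2bc·Cov(V, U), with a = -4.1, b = -1.9, c = -6.
= 253.831 + 108.661 + 1728 + 34.276 + 118.08 + 342
= 2584.848.

Var[X] = 2584.848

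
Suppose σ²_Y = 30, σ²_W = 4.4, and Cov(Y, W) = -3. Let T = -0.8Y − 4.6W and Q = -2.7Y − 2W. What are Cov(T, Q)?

Cov(T, Q) = 63.22

By bilinearity, Cov(T, Q) = ac·σ²_Y + bd·σ²_W + (ad+bc)·Cov(Y, W), with a=-0.8, b=-4.6, c=-2.7, d=-2.
ac·σ²_Y = (-0.8)·(-2.7)·30 = 64.8
bd·σ²_W = (-4.6)·(-2)·4.4 = 40.48
(ad+bc)·Cov(Y, W) = (14.02)·(-3) = -42.06
Cov(T, Q) = 64.8 + 40.48 + (-42.06) = 63.22.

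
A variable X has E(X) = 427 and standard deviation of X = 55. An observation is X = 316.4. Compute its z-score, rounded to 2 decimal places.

z = (X − E(X)) / standard deviation of X = (316.4 − 427) / 55 ≈ -2.01.

z = -2.01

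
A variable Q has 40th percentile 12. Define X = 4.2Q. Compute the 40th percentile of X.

40th percentile of X = 50.4

Since a = 4.2 > 0 the transformation is increasing, so the 40th percentile of X = a·(P_{40} of Q) + b = 4.2·12 = 50.4.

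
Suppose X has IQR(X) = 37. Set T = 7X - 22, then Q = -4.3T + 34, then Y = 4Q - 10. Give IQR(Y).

IQR(Y) = 4454.8

IQR(T) = |7|·37 = 259.
IQR(Q) = |-4.3|·259 = 1113.7.
IQR(Y) = |4|·1113.7 = 4454.8.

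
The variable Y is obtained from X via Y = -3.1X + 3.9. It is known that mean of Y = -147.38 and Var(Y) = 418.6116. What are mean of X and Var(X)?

From Y = -3.1X + 3.9: mean of Y = a·mean of X + b, so mean of X = (mean of Y − b)/a = (-147.38 − 3.9)/(-3.1) = 48.8.
Var(Y) = a²·Var(X), so Var(X) = 418.6116/(-3.1)² = 43.56.

mean of X = 48.8, Var(X) = 43.56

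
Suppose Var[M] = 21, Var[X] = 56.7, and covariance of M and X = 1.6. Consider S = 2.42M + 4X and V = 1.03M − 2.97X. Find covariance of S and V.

covariance of S and V = -626.15924

By bilinearity, covariance of S and V = ac·Var[M] + bd·Var[X] + (ad+bc)·covariance of M and X, with a=2.42, b=4, c=1.03, d=-2.97.
ac·Var[M] = 2.42·1.03·21 = 52.3446
bd·Var[X] = 4·(-2.97)·56.7 = -673.596
(ad+bc)·covariance of M and X = (-3.0674)·1.6 = -4.90784
covariance of S and V = 52.3446 + (-673.596) + (-4.90784) = -626.15924.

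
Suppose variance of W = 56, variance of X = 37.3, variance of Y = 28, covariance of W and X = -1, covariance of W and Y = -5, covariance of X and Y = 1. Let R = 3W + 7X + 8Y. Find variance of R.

variance of R = a²·variance of W + b²·variance of X + c²·variance of Y + 2ab·covariance of W and X + 2ac·covariance of W and Y + 2bc·covariance of X and Y, with a = 3, b = 7, c = 8.
= 504 + 1827.7 + 1792 + (-42) + (-240) + 112
= 3953.7.

variance of R = 3953.7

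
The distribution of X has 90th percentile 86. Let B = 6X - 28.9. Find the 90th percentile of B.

Since a = 6 > 0 the transformation is increasing, so the 90th percentile of B = a·(P_{90} of X) + b = 6·86 + (-28.9) = 487.1.

90th percentile of B = 487.1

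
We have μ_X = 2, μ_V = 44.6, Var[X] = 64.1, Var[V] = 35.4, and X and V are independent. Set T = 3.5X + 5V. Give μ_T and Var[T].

μ_T = 3.5·μ_X + 5·μ_V = 3.5·2 + 5·44.6 = 230.
Var[T] = a²·Var[X] + b²·Var[V] + 2ab·Cov(X, V) with a = 3.5, b = 5.
Independence gives Cov(X, V) = 0.
= 3.5²·64.1 + 5²·35.4 + 2·3.5·5·0
= 785.225 + 885 + 0 = 1670.225.

μ_T = 230, Var[T] = 1670.225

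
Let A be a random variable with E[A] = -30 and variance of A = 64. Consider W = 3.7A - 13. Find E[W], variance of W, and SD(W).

W = 3.7A - 13 is linear with a = 3.7, b = -13.
E[W] = a·E[A] + b = 3.7·(-30) + (-13) = -124.
variance of W = a²·variance of A = 3.7²·64 = 876.16 (the additive constant -13 does not affect variance).
SD(A) = √64 = 8.
SD(W) = |a|·SD(A) = |3.7|·8 = 29.6.

E[W] = -124, variance of W = 876.16, SD(W) = 29.6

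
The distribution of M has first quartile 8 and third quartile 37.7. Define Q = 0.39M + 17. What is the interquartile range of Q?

IQR of M = Q3 − Q1 = 37.7 − 8 = 29.7.
Under Q = aM + b, IQR(Q) = |a|·IQR(M) = |0.39|·29.7 = 11.583 (shifts cancel; spread scales by |a|).

IQR(Q) = 11.583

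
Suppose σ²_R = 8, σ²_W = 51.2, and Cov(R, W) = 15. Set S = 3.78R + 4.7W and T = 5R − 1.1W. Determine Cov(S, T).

By bilinearity, Cov(S, T) = ac·σ²_R + bd·σ²_W + (ad+bc)·Cov(R, W), with a=3.78, b=4.7, c=5, d=-1.1.
ac·σ²_R = 3.78·5·8 = 151.2
bd·σ²_W = 4.7·(-1.1)·51.2 = -264.704
(ad+bc)·Cov(R, W) = (19.342)·15 = 290.13
Cov(S, T) = 151.2 + (-264.704) + 290.13 = 176.626.

Cov(S, T) = 176.626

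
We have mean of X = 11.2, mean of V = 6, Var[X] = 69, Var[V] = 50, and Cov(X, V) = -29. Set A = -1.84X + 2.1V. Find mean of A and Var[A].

mean of A = -8.008, Var[A] = 678.2184

mean of A = (-1.84)·mean of X + 2.1·mean of V = (-1.84)·11.2 + 2.1·6 = -8.008.
Var[A] = a²·Var[X] + b²·Var[V] + 2ab·Cov(X, V) with a = -1.84, b = 2.1.
= (-1.84)²·69 + 2.1²·50 + 2·(-1.84)·2.1·(-29)
= 233.6064 + 220.5 + 224.112 = 678.2184.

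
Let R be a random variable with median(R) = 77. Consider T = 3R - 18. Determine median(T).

A linear map preserves order up to sign, so median(T) = a·median(R) + b = 3·77 + (-18) = 213.

median(T) = 213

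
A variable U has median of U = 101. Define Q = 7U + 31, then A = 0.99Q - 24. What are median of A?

median of A = 706.62

median of Q = 7·101 + 31 = 738.
median of A = 0.99·738 + (-24) = 706.62.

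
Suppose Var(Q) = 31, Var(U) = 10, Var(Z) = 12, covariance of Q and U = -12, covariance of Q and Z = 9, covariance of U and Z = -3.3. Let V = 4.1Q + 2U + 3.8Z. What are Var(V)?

Var(V) = a²·Var(Q) + b²·Var(U) + c²·Var(Z) + 2ab·covariance of Q and U + 2ac·covariance of Q and Z + 2bc·covariance of U and Z, with a = 4.1, b = 2, c = 3.8.
= 521.11 + 40 + 173.28 + (-196.8) + 280.44 + (-50.16)
= 767.87.

Var(V) = 767.87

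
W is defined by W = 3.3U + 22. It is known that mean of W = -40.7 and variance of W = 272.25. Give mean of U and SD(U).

From W = 3.3U + 22: mean of W = a·mean of U + b, so mean of U = (mean of W − b)/a = (-40.7 − 22)/3.3 = -19.
SD(W) = √272.25 = 16.5.
SD(W) = |a|·SD(U), so SD(U) = 16.5/|3.3| = 5.

mean of U = -19, SD(U) = 5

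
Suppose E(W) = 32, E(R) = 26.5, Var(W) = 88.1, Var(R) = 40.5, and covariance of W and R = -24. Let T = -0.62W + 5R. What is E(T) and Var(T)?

E(T) = 112.66, Var(T) = 1195.16564

E(T) = (-0.62)·E(W) + 5·E(R) = (-0.62)·32 + 5·26.5 = 112.66.
Var(T) = a²·Var(W) + b²·Var(R) + 2ab·covariance of W and R with a = -0.62, b = 5.
= (-0.62)²·88.1 + 5²·40.5 + 2·(-0.62)·5·(-24)
= 33.86564 + 1012.5 + 148.8 = 1195.16564.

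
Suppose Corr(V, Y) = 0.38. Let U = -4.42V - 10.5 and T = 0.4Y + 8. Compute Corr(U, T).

Linear rescalings preserve |correlation|; the slopes -4.42 and 0.4 have opposite signs, so the correlation flips sign: Corr(U, T) = −Corr(V, Y) = -0.38.

Corr(U, T) = -0.38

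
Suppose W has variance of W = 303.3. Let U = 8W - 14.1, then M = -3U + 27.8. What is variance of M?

variance of M = 174700.8

variance of U = 8²·303.3 = 19411.2.
variance of M = (-3)²·19411.2 = 174700.8.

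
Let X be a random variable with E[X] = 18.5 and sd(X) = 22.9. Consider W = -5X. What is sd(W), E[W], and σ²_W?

sd(W) = 114.5, E[W] = -92.5, σ²_W = 13110.25

W = -5X is linear with a = -5, b = 0.
sd(W) = |a|·sd(X) = |-5|·22.9 = 114.5.
E[W] = a·E[X] + b = (-5)·18.5 = -92.5.
σ²_X = 22.9² = 524.41.
σ²_W = a²·σ²_X = (-5)²·524.41 = 13110.25.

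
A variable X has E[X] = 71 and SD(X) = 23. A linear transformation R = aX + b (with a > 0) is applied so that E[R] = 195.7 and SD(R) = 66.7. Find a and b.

a = 2.9, b = -10.2

SD(R) = a·SD(X) (a > 0), so a = 66.7/23 = 2.9.
E[R] = a·E[X] + b, so b = 195.7 − 2.9·71 = -10.2.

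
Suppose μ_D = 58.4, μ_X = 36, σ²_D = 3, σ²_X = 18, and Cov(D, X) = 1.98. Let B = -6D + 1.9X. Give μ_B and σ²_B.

μ_B = -282, σ²_B = 127.836

μ_B = (-6)·μ_D + 1.9·μ_X = (-6)·58.4 + 1.9·36 = -282.
σ²_B = a²·σ²_D + b²·σ²_X + 2ab·Cov(D, X) with a = -6, b = 1.9.
= (-6)²·3 + 1.9²·18 + 2·(-6)·1.9·1.98
= 108 + 64.98 + (-45.144) = 127.836.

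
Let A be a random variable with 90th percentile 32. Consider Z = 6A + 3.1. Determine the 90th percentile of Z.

90th percentile of Z = 195.1

Since a = 6 > 0 the transformation is increasing, so the 90th percentile of Z = a·(P_{90} of A) + b = 6·32 + 3.1 = 195.1.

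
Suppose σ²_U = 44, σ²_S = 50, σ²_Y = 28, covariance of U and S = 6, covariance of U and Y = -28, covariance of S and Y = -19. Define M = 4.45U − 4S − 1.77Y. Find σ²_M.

σ²_M = 1717.4752

σ²_M = a²·σ²_U + b²·σ²_S + c²·σ²_Y + 2ab·covariance of U and S + 2ac·covariance of U and Y + 2bc·covariance of S and Y, with a = 4.45, b = -4, c = -1.77.
= 871.31 + 800 + 87.7212 + (-213.6) + 441.084 + (-269.04)
= 1717.4752.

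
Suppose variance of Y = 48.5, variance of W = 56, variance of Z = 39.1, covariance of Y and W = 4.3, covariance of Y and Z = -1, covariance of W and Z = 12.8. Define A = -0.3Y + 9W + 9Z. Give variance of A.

variance of A = a²·variance of Y + b²·variance of W + c²·variance of Z + 2ab·covariance of Y and W + 2ac·covariance of Y and Z + 2bc·covariance of W and Z, with a = -0.3, b = 9, c = 9.
= 4.365 + 4536 + 3167.1 + (-23.22) + 5.4 + 2073.6
= 9763.245.

variance of A = 9763.245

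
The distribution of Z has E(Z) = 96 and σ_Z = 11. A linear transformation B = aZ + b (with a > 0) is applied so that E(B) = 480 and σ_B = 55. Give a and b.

a = 5, b = 0

σ_B = a·σ_Z (a > 0), so a = 55/11 = 5.
E(B) = a·E(Z) + b, so b = 480 − 5·96 = 0.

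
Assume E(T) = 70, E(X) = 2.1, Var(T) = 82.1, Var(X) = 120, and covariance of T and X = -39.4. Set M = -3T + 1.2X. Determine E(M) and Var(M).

E(M) = (-3)·E(T) + 1.2·E(X) = (-3)·70 + 1.2·2.1 = -207.48.
Var(M) = a²·Var(T) + b²·Var(X) + 2ab·covariance of T and X with a = -3, b = 1.2.
= (-3)²·82.1 + 1.2²·120 + 2·(-3)·1.2·(-39.4)
= 738.9 + 172.8 + 283.68 = 1195.38.

E(M) = -207.48, Var(M) = 1195.38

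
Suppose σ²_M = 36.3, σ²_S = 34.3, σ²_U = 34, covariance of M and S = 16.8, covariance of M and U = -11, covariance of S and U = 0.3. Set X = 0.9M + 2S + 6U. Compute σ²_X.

σ²_X = a²·σ²_M + b²·σ²_S + c²·σ²_U + 2ab·covariance of M and S + 2ac·covariance of M and U + 2bc·covariance of S and U, with a = 0.9, b = 2, c = 6.
= 29.403 + 137.2 + 1224 + 60.48 + (-118.8) + 7.2
= 1339.483.

σ²_X = 1339.483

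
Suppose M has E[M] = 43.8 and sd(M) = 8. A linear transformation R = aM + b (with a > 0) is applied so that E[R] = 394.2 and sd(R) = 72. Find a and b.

a = 9, b = 0

sd(R) = a·sd(M) (a > 0), so a = 72/8 = 9.
E[R] = a·E[M] + b, so b = 394.2 − 9·43.8 = 0.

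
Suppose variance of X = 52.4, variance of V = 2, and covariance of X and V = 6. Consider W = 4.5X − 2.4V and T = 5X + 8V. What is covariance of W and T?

By bilinearity, covariance of W and T = ac·variance of X + bd·variance of V + (ad+bc)·covariance of X and V, with a=4.5, b=-2.4, c=5, d=8.
ac·variance of X = 4.5·5·52.4 = 1179
bd·variance of V = (-2.4)·8·2 = -38.4
(ad+bc)·covariance of X and V = (24)·6 = 144
covariance of W and T = 1179 + (-38.4) + 144 = 1284.6.

covariance of W and T = 1284.6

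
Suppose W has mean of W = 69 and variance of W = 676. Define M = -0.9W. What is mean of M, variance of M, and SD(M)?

M = -0.9W is linear with a = -0.9, b = 0.
mean of M = a·mean of W + b = (-0.9)·69 = -62.1.
variance of M = a²·variance of W = (-0.9)²·676 = 547.56.
SD(W) = √676 = 26.
SD(M) = |a|·SD(W) = |-0.9|·26 = 23.4.

mean of M = -62.1, variance of M = 547.56, SD(M) = 23.4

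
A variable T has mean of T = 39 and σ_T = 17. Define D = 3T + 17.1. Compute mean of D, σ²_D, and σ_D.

D = 3T + 17.1 is linear with a = 3, b = 17.1.
mean of D = a·mean of T + b = 3·39 + 17.1 = 134.1.
σ²_T = 17² = 289.
σ²_D = a²·σ²_T = 3²·289 = 2601 (the additive constant 17.1 does not affect variance).
σ_D = |a|·σ_T = |3|·17 = 51.

mean of D = 134.1, σ²_D = 2601, σ_D = 51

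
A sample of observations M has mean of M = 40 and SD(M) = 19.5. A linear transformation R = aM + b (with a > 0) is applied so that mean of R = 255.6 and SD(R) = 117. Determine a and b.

SD(R) = a·SD(M) (a > 0), so a = 117/19.5 = 6.
mean of R = a·mean of M + b, so b = 255.6 − 6·40 = 15.6.

a = 6, b = 15.6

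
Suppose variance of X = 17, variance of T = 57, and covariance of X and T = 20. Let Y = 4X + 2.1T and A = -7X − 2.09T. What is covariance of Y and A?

covariance of Y and A = -1187.373

By bilinearity, covariance of Y and A = ac·variance of X + bd·variance of T + (ad+bc)·covariance of X and T, with a=4, b=2.1, c=-7, d=-2.09.
ac·variance of X = 4·(-7)·17 = -476
bd·variance of T = 2.1·(-2.09)·57 = -250.173
(ad+bc)·covariance of X and T = (-23.06)·20 = -461.2
covariance of Y and A = -476 + (-250.173) + (-461.2) = -1187.373.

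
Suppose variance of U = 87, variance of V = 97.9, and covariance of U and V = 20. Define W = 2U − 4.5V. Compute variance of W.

variance of W = a²·variance of U + b²·variance of V + 2ab·covariance of U and V with a = 2, b = -4.5.
= 2²·87 + (-4.5)²·97.9 + 2·2·(-4.5)·20
= 348 + 1982.475 + (-360) = 1970.475.

variance of W = 1970.475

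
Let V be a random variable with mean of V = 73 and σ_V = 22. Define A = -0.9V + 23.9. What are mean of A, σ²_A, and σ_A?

mean of A = -41.8, σ²_A = 392.04, σ_A = 19.8

A = -0.9V + 23.9 is linear with a = -0.9, b = 23.9.
mean of A = a·mean of V + b = (-0.9)·73 + 23.9 = -41.8.
σ²_V = 22² = 484.
σ²_A = a²·σ²_V = (-0.9)²·484 = 392.04 (the additive constant 23.9 does not affect variance).
σ_A = |a|·σ_V = |-0.9|·22 = 19.8.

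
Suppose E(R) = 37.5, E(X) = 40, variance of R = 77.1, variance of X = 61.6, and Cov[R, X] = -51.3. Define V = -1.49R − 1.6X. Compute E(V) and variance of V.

E(V) = (-1.49)·E(R) + (-1.6)·E(X) = (-1.49)·37.5 + (-1.6)·40 = -119.875.
variance of V = a²·variance of R + b²·variance of X + 2ab·Cov[R, X] with a = -1.49, b = -1.6.
= (-1.49)²·77.1 + (-1.6)²·61.6 + 2·(-1.49)·(-1.6)·(-51.3)
= 171.16971 + 157.696 + (-244.5984) = 84.26731.

E(V) = -119.875, variance of V = 84.26731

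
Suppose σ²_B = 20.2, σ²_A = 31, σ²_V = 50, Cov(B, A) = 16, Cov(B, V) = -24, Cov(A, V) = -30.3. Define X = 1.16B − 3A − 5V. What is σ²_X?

σ²_X = 814.22112

σ²_X = a²·σ²_B + b²·σ²_A + c²·σ²_V + 2ab·Cov(B, A) + 2ac·Cov(B, V) + 2bc·Cov(A, V), with a = 1.16, b = -3, c = -5.
= 27.18112 + 279 + 1250 + (-111.36) + 278.4 + (-909)
= 814.22112.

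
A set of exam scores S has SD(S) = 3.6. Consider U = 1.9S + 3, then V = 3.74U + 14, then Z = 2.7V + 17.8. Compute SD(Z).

SD(Z) = 69.07032

SD(U) = |1.9|·3.6 = 6.84.
SD(V) = |3.74|·6.84 = 25.5816.
SD(Z) = |2.7|·25.5816 = 69.07032.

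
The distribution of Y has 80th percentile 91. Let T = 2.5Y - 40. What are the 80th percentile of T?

Since a = 2.5 > 0 the transformation is increasing, so the 80th percentile of T = a·(P_{80} of Y) + b = 2.5·91 + (-40) = 187.5.

80th percentile of T = 187.5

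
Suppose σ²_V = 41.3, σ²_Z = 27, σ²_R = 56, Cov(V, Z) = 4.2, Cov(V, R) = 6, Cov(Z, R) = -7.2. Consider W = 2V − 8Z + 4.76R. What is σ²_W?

σ²_W = a²·σ²_V + b²·σ²_Z + c²·σ²_R + 2ab·Cov(V, Z) + 2ac·Cov(V, R) + 2bc·Cov(Z, R), with a = 2, b = -8, c = 4.76.
= 165.2 + 1728 + 1268.8256 + (-134.4) + 114.24 + 548.352
= 3690.2176.

σ²_W = 3690.2176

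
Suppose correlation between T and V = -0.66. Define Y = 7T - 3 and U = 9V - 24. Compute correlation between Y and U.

correlation between Y and U = -0.66

Linear rescalings preserve correlation up to sign; here the slopes 7 and 9 have the same sign, so correlation between Y and U = correlation between T and V = -0.66.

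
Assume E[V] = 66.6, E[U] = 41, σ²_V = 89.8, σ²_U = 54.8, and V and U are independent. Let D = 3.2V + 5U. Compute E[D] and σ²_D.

E[D] = 3.2·E[V] + 5·E[U] = 3.2·66.6 + 5·41 = 418.12.
σ²_D = a²·σ²_V + b²·σ²_U + 2ab·Cov[V, U] with a = 3.2, b = 5.
Independence gives Cov[V, U] = 0.
= 3.2²·89.8 + 5²·54.8 + 2·3.2·5·0
= 919.552 + 1370 + 0 = 2289.552.

E[D] = 418.12, σ²_D = 2289.552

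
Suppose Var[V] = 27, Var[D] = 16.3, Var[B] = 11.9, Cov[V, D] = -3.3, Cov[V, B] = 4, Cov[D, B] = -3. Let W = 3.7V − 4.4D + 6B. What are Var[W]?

Var[W] = a²·Var[V] + b²·Var[D] + c²·Var[B] + 2ab·Cov[V, D] + 2ac·Cov[V, B] + 2bc·Cov[D, B], with a = 3.7, b = -4.4, c = 6.
= 369.63 + 315.568 + 428.4 + 107.448 + 177.6 + 158.4
= 1557.046.

Var[W] = 1557.046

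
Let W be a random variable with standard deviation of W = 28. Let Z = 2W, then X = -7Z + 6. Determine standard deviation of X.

standard deviation of X = 392

standard deviation of Z = |2|·28 = 56.
standard deviation of X = |-7|·56 = 392.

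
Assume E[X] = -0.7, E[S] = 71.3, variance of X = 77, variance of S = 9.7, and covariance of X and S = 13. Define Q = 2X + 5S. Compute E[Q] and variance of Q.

E[Q] = 2·E[X] + 5·E[S] = 2·(-0.7) + 5·71.3 = 355.1.
variance of Q = a²·variance of X + b²·variance of S + 2ab·covariance of X and S with a = 2, b = 5.
= 2²·77 + 5²·9.7 + 2·2·5·13
= 308 + 242.5 + 260 = 810.5.

E[Q] = 355.1, variance of Q = 810.5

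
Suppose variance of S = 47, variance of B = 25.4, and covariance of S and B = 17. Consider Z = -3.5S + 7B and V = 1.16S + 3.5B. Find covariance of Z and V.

By bilinearity, covariance of Z and V = ac·variance of S + bd·variance of B + (ad+bc)·covariance of S and B, with a=-3.5, b=7, c=1.16, d=3.5.
ac·variance of S = (-3.5)·1.16·47 = -190.82
bd·variance of B = 7·3.5·25.4 = 622.3
(ad+bc)·covariance of S and B = (-4.13)·17 = -70.21
covariance of Z and V = -190.82 + 622.3 + (-70.21) = 361.27.

covariance of Z and V = 361.27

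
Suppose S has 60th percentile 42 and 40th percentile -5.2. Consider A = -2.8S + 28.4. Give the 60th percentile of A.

60th percentile of A = 42.96

Since a = -2.8 < 0 the transformation is decreasing, reversing order: the 60th percentile of A corresponds to the 40th percentile of S.
So P_{60}(A) = a·P_{40}(S) + b = (-2.8)·(-5.2) + 28.4 = 42.96.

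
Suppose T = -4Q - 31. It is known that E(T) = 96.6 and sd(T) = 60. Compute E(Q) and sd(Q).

From T = -4Q - 31: E(T) = a·E(Q) + b, so E(Q) = (E(T) − b)/a = (96.6 − (-31))/(-4) = -31.9.
sd(T) = |a|·sd(Q), so sd(Q) = 60/|-4| = 15.

E(Q) = -31.9, sd(Q) = 15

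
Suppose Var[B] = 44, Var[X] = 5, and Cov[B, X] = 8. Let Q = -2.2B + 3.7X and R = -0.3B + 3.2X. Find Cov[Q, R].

By bilinearity, Cov[Q, R] = ac·Var[B] + bd·Var[X] + (ad+bc)·Cov[B, X], with a=-2.2, b=3.7, c=-0.3, d=3.2.
ac·Var[B] = (-2.2)·(-0.3)·44 = 29.04
bd·Var[X] = 3.7·3.2·5 = 59.2
(ad+bc)·Cov[B, X] = (-8.15)·8 = -65.2
Cov[Q, R] = 29.04 + 59.2 + (-65.2) = 23.04.

Cov[Q, R] = 23.04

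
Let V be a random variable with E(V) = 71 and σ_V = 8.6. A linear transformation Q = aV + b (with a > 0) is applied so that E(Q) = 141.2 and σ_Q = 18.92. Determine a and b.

σ_Q = a·σ_V (a > 0), so a = 18.92/8.6 = 2.2.
E(Q) = a·E(V) + b, so b = 141.2 − 2.2·71 = -15.

a = 2.2, b = -15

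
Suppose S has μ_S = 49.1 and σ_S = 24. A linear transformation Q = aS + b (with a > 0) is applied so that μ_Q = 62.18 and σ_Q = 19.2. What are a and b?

a = 0.8, b = 22.9

σ_Q = a·σ_S (a > 0), so a = 19.2/24 = 0.8.
μ_Q = a·μ_S + b, so b = 62.18 − 0.8·49.1 = 22.9.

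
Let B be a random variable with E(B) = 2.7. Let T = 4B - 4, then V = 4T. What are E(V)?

E(V) = 27.2

E(T) = 4·2.7 + (-4) = 6.8.
E(V) = 4·6.8 = 27.2.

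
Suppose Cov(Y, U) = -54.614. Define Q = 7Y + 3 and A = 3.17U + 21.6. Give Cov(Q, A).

Cov(Q, A) = a·c·Cov(Y, U) = 7·3.17·(-54.614) = -1211.88466. Additive constants drop out.

Cov(Q, A) = -1211.88466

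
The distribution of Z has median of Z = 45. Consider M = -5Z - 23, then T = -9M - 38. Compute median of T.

median of M = (-5)·45 + (-23) = -248.
median of T = (-9)·(-248) + (-38) = 2194.

median of T = 2194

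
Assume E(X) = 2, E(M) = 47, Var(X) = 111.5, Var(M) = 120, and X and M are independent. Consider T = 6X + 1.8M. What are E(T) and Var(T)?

E(T) = 6·E(X) + 1.8·E(M) = 6·2 + 1.8·47 = 96.6.
Var(T) = a²·Var(X) + b²·Var(M) + 2ab·Cov(X, M) with a = 6, b = 1.8.
Independence gives Cov(X, M) = 0.
= 6²·111.5 + 1.8²·120 + 2·6·1.8·0
= 4014 + 388.8 + 0 = 4402.8.

E(T) = 96.6, Var(T) = 4402.8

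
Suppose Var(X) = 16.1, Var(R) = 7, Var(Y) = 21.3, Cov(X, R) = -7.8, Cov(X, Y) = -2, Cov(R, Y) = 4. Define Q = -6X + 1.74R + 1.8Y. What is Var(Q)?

Var(Q) = 900.9252

Var(Q) = a²·Var(X) + b²·Var(R) + c²·Var(Y) + 2ab·Cov(X, R) + 2ac·Cov(X, Y) + 2bc·Cov(R, Y), with a = -6, b = 1.74, c = 1.8.
= 579.6 + 21.1932 + 69.012 + 162.864 + 43.2 + 25.056
= 900.9252.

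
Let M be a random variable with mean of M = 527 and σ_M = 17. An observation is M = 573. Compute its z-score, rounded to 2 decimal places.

z = 2.71

z = (M − mean of M) / σ_M = (573 − 527) / 17 ≈ 2.71.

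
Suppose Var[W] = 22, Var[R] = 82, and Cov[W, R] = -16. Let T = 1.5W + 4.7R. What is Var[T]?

Var[T] = 1635.28

Var[T] = a²·Var[W] + b²·Var[R] + 2ab·Cov[W, R] with a = 1.5, b = 4.7.
= 1.5²·22 + 4.7²·82 + 2·1.5·4.7·(-16)
= 49.5 + 1811.38 + (-225.6) = 1635.28.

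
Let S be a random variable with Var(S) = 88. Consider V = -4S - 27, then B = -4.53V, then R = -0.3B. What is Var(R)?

Var(R) = 2600.408448

Var(V) = (-4)²·88 = 1408.
Var(B) = (-4.53)²·1408 = 28893.4272.
Var(R) = (-0.3)²·28893.4272 = 2600.408448.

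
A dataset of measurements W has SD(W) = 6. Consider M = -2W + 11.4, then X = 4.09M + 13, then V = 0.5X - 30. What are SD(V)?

SD(V) = 24.54

SD(M) = |-2|·6 = 12.
SD(X) = |4.09|·12 = 49.08.
SD(V) = |0.5|·49.08 = 24.54.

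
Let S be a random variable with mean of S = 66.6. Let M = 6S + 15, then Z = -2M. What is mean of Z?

mean of Z = -829.2

mean of M = 6·66.6 + 15 = 414.6.
mean of Z = (-2)·414.6 = -829.2.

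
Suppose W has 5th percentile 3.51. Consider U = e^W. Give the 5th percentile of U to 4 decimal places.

e^W is increasing, so P_{5}(U) = g(P_{5}(W)) ≈ 33.4483.

5th percentile of U = 33.4483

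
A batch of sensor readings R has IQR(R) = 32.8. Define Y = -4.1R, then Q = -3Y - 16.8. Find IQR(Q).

IQR(Y) = |-4.1|·32.8 = 134.48.
IQR(Q) = |-3|·134.48 = 403.44.

IQR(Q) = 403.44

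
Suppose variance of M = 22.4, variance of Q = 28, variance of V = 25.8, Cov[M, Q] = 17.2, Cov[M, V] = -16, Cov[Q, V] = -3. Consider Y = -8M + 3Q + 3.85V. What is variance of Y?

variance of Y = 2158.7205

variance of Y = a²·variance of M + b²·variance of Q + c²·variance of V + 2ab·Cov[M, Q] + 2ac·Cov[M, V] + 2bc·Cov[Q, V], with a = -8, b = 3, c = 3.85.
= 1433.6 + 252 + 382.4205 + (-825.6) + 985.6 + (-69.3)
= 2158.7205.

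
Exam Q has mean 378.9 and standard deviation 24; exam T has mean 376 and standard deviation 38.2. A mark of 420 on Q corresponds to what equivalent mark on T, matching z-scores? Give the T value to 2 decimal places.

z = (420 − 378.9)/24 = 1.7125.
T = 376 + z·38.2 = 376 + (420 − 378.9)·38.2/24 ≈ 441.42.

T = 441.42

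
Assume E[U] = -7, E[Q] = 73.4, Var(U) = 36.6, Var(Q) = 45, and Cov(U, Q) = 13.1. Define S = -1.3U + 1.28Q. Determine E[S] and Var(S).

E[S] = 103.052, Var(S) = 91.9852

E[S] = (-1.3)·E[U] + 1.28·E[Q] = (-1.3)·(-7) + 1.28·73.4 = 103.052.
Var(S) = a²·Var(U) + b²·Var(Q) + 2ab·Cov(U, Q) with a = -1.3, b = 1.28.
= (-1.3)²·36.6 + 1.28²·45 + 2·(-1.3)·1.28·13.1
= 61.854 + 73.728 + (-43.5968) = 91.9852.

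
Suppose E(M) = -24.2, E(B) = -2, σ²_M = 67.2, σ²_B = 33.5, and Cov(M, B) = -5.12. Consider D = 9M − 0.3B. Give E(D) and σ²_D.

E(D) = -217.2, σ²_D = 5473.863

E(D) = 9·E(M) + (-0.3)·E(B) = 9·(-24.2) + (-0.3)·(-2) = -217.2.
σ²_D = a²·σ²_M + b²·σ²_B + 2ab·Cov(M, B) with a = 9, b = -0.3.
= 9²·67.2 + (-0.3)²·33.5 + 2·9·(-0.3)·(-5.12)
= 5443.2 + 3.015 + 27.648 = 5473.863.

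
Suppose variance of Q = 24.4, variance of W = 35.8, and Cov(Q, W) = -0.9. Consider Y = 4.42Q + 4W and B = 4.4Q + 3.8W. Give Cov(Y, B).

Cov(Y, B) = 987.7348

By bilinearity, Cov(Y, B) = ac·variance of Q + bd·variance of W + (ad+bc)·Cov(Q, W), with a=4.42, b=4, c=4.4, d=3.8.
ac·variance of Q = 4.42·4.4·24.4 = 474.5312
bd·variance of W = 4·3.8·35.8 = 544.16
(ad+bc)·Cov(Q, W) = (34.396)·(-0.9) = -30.9564
Cov(Y, B) = 474.5312 + 544.16 + (-30.9564) = 987.7348.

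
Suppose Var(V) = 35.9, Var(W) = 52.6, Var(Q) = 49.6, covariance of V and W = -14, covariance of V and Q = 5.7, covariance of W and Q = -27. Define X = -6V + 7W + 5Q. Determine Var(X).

Var(X) = 4053.8

Var(X) = a²·Var(V) + b²·Var(W) + c²·Var(Q) + 2ab·covariance of V and W + 2ac·covariance of V and Q + 2bc·covariance of W and Q, with a = -6, b = 7, c = 5.
= 1292.4 + 2577.4 + 1240 + 1176 + (-342) + (-1890)
= 4053.8.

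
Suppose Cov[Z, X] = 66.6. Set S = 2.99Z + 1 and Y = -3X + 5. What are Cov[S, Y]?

Cov[S, Y] = a·c·Cov[Z, X] = 2.99·(-3)·66.6 = -597.402. Additive constants drop out.

Cov[S, Y] = -597.402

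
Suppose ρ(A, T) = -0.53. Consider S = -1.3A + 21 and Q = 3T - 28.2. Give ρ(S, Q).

Linear rescalings preserve |correlation|; the slopes -1.3 and 3 have opposite signs, so the correlation flips sign: ρ(S, Q) = −ρ(A, T) = 0.53.

ρ(S, Q) = 0.53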